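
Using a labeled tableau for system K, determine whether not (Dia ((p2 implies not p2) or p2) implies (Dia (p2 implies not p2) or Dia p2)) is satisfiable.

Unsatisfiable

1. not (Dia ((p2 implies not p2) or p2) implies (Dia (p2 implies not p2) or Dia p2)), w0
2. Dia ((p2 implies not p2) or p2), w0
3. not (Dia (p2 implies not p2) or Dia p2), w0
4. not Dia (p2 implies not p2), w0
5. not Dia p2, w0
6. (p2 implies not p2) or p2, w1
7. not (p2 implies not p2), w1
8. p2, w1
9. not p2, w1
Accessibility: w0Rw1
Branch closes: p2 and not p2 both at w1.
(One branch shown.) All branches close.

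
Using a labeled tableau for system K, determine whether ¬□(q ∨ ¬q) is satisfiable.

1. ¬□(q ∨ ¬q), w0
2. ¬(q ∨ ¬q), w1   [¬□-rule on 1: fresh world w1, w0Rw1]
3. ¬q, w1   [¬∨-rule on 2]
4. q, w1   [¬∨-rule on 2]
Accessibility: w0Rw1
Branch closes: q and ¬q both at w1.
All branches of the tableau close; one closing branch shown above.

No, unsatisfiable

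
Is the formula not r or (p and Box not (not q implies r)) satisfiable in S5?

Yes, satisfiable

1. not r or (p and Box not (not q implies r)), 0
2. p and Box not (not q implies r), 0
3. p, 0
4. Box not (not q implies r), 0
5. not (not q implies r), 0
6. not q, 0
7. not r, 0
Accessibility: 0R0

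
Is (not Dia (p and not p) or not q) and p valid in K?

Tableau for the negation not ((not Dia (p and not p) or not q) and p):
1. not ((not Dia (p and not p) or not q) and p), 0
2. not p, 0
The negation has an open branch (countermodel exists).

Invalid (countermodel exists)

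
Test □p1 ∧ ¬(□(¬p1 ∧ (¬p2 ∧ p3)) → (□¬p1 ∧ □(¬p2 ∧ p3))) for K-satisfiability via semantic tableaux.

No, unsatisfiable

1. □p1 ∧ ¬(□(¬p1 ∧ (¬p2 ∧ p3)) → (□¬p1 ∧ □(¬p2 ∧ p3))), w0
2. □p1, w0
3. ¬(□(¬p1 ∧ (¬p2 ∧ p3)) → (□¬p1 ∧ □(¬p2 ∧ p3))), w0
4. □(¬p1 ∧ (¬p2 ∧ p3)), w0
5. ¬(□¬p1 ∧ □(¬p2 ∧ p3)), w0
6. ¬□(¬p2 ∧ p3), w0
7. ¬(¬p2 ∧ p3), w1
8. p1, w1
9. ¬p1 ∧ (¬p2 ∧ p3), w1
10. ¬p1, w1
11. ¬p2 ∧ p3, w1
Accessibility: w0Rw1
Branch closes: p1 and ¬p1 both at w1.
All branches of the tableau close; one closing branch shown above.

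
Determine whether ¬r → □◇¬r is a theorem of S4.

Tableau for the negation ¬(¬r → □◇¬r):
1. ¬(¬r → □◇¬r), w0
2. ¬r, w0   [¬→-rule on 1]
3. ¬□◇¬r, w0   [¬→-rule on 1]
4. ¬◇¬r, w1   [¬□-rule on 3: fresh world w1, w0Rw1]
5. r, w1   [¬◇-rule on 4 via w1Rw1]
Accessibility: w0Rw0, w0Rw1, w1Rw1
The negation has an open branch (countermodel exists).

Not valid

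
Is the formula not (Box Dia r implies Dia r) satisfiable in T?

Unsatisfiable (every branch closes)

1. not (Box Dia r implies Dia r), w0
2. Box Dia r, w0
3. not Dia r, w0
4. Dia r, w0
5. not r, w0
6. r, w1
7. Dia r, w1
8. not r, w1
Accessibility: w0Rw0, w0Rw1, w1Rw1
Branch closes: r and not r both at w1.
All branches of the tableau close; one closing branch shown above.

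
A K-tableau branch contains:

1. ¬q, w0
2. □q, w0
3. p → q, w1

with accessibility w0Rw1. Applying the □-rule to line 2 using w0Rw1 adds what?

q, w1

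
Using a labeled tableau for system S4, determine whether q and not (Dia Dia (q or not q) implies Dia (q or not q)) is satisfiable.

Unsatisfiable (every branch closes)

1. q and not (Dia Dia (q or not q) implies Dia (q or not q)), 0
2. q, 0
3. not (Dia Dia (q or not q) implies Dia (q or not q)), 0
4. Dia Dia (q or not q), 0
5. not Dia (q or not q), 0
6. not (q or not q), 0
7. not q, 0
Accessibility: 0R0
Branch closes: q and not q both at 0.
All branches of the tableau close; one closing branch shown above.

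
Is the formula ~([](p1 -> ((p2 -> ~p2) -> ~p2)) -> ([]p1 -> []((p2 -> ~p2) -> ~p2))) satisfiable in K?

1. ~([](p1 -> ((p2 -> ~p2) -> ~p2)) -> ([]p1 -> []((p2 -> ~p2) -> ~p2))), w0
2. [](p1 -> ((p2 -> ~p2) -> ~p2)), w0   [~->-rule on 1]
3. ~([]p1 -> []((p2 -> ~p2) -> ~p2)), w0   [~->-rule on 1]
4. []p1, w0   [~->-rule on 3]
5. ~[]((p2 -> ~p2) -> ~p2), w0   [~->-rule on 3]
6. ~((p2 -> ~p2) -> ~p2), w1   [~[]-rule on 5: fresh world w1, w0Rw1]
7. p2 -> ~p2, w1   [~->-rule on 6]
8. p2, w1   [~->-rule on 6]
9. p1 -> ((p2 -> ~p2) -> ~p2), w1   [[]-rule on 2 via w0Rw1]
10. p1, w1   [[]-rule on 4 via w0Rw1]
11. ~p2, w1   [->-rule on 7 (branches; this branch)]
Accessibility: w0Rw1
Branch closes: p2 and ~p2 both at w1.
All branches of the tableau close; one closing branch shown above.

Unsatisfiable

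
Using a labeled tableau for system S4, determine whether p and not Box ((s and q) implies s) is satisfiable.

Unsatisfiable

1. p and not Box ((s and q) implies s), u
2. p, u
3. not Box ((s and q) implies s), u
4. not ((s and q) implies s), v
5. s and q, v
6. not s, v
7. s, v
8. q, v
Accessibility: uRu, uRv, vRv
Branch closes: s and not s both at v.
(One branch shown.) All branches close.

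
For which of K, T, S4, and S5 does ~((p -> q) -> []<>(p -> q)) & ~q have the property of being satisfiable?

S5-tableau for the formula:
1. ~((p -> q) -> []<>(p -> q)) & ~q, u
2. ~((p -> q) -> []<>(p -> q)), u
3. ~q, u
4. p -> q, u
5. ~[]<>(p -> q), u
6. ~p, u
7. ~<>(p -> q), v
8. ~(p -> q), u
9. p, u
Accessibility: uRu, uRv, vRu, vRv
Branch closes: p and ~p both at u.
Every branch closes (one shown): unsatisfiable in S5.
S4-tableau for the formula:
1. ~((p -> q) -> []<>(p -> q)) & ~q, u
2. ~((p -> q) -> []<>(p -> q)), u
3. ~q, u
4. p -> q, u
5. ~[]<>(p -> q), u
6. ~p, u
7. ~<>(p -> q), v
8. ~(p -> q), v
9. p, v
10. ~q, v
Accessibility: uRu, uRv, vRv
Complete open branch: satisfiable in S4, hence also in K, T (this S4-model is also a K-model and a T-model).

K, T, S4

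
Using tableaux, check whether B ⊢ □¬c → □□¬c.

Tableau for the negation ¬(□¬c → □□¬c):
1. ¬(□¬c → □□¬c), u
2. □¬c, u   [¬→-rule on 1]
3. ¬□□¬c, u   [¬→-rule on 1]
4. ¬c, u   [□-rule on 2 via uRu]
5. ¬□¬c, v   [¬□-rule on 3: fresh world v, uRv]
6. ¬c, v   [□-rule on 2 via uRv]
7. c, w   [¬□-rule on 5: fresh world w, vRw]
Accessibility: uRu, uRv, vRu, vRv, vRw, wRv, wRw
The negation has an open branch (countermodel exists).

Invalid (countermodel exists)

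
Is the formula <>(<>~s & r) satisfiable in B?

Yes, satisfiable

1. <>(<>~s & r), u
2. <>~s & r, v
3. <>~s, v
4. r, v
5. ~s, w
Accessibility: uRu, uRv, vRu, vRv, vRw, wRv, wRw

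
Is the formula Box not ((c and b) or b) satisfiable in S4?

1. Box not ((c and b) or b), 0
2. not ((c and b) or b), 0
3. not (c and b), 0
4. not b, 0
Accessibility: 0R0

Satisfiable (open branch found)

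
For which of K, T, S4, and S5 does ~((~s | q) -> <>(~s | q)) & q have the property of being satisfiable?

T-tableau for the formula:
1. ~((~s | q) -> <>(~s | q)) & q, w0
2. ~((~s | q) -> <>(~s | q)), w0
3. q, w0
4. ~s | q, w0
5. ~<>(~s | q), w0
6. ~(~s | q), w0
7. s, w0
8. ~q, w0
Accessibility: w0Rw0
Branch closes: q and ~q both at w0.
Every branch closes (one shown): unsatisfiable in T, hence also in S4, S5 (every S4/S5-frame is a T-frame).
K-tableau for the formula:
1. ~((~s | q) -> <>(~s | q)) & q, w0
2. ~((~s | q) -> <>(~s | q)), w0
3. q, w0
4. ~s | q, w0
5. ~<>(~s | q), w0
Complete open branch: satisfiable in K.

K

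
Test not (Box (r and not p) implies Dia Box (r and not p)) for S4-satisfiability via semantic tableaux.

No, unsatisfiable

1. not (Box (r and not p) implies Dia Box (r and not p)), u
2. Box (r and not p), u   [neg-implies-rule on 1]
3. not Dia Box (r and not p), u   [neg-implies-rule on 1]
4. r and not p, u   [Box-rule on 2 via uRu]
5. r, u   [and-rule on 4]
6. not p, u   [and-rule on 4]
7. not Box (r and not p), u   [neg-Dia-rule on 3 via uRu]
8. not (r and not p), v   [neg-Box-rule on 7: fresh world v, uRv]
9. r and not p, v   [Box-rule on 2 via uRv]
10. r, v   [and-rule on 9]
11. not p, v   [and-rule on 9]
12. not Box (r and not p), v   [neg-Dia-rule on 3 via uRv]
13. p, v   [neg-and-rule on 8 (branches; this branch)]
Accessibility: uRu, uRv, vRv
Branch closes: p and not p both at v.
(One branch shown.) All branches close.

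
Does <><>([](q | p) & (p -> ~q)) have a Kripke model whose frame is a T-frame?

1. <><>([](q | p) & (p -> ~q)), u
2. <>([](q | p) & (p -> ~q)), v   [<>-rule on 1: fresh world v, uRv]
3. [](q | p) & (p -> ~q), w   [<>-rule on 2: fresh world w, vRw]
4. [](q | p), w   [&-rule on 3]
5. p -> ~q, w   [&-rule on 3]
6. q | p, w   [[]-rule on 4 via wRw]
7. ~q, w   [->-rule on 5 (branches; this branch)]
8. p, w   [|-rule on 6 (branches; this branch)]
Accessibility: uRu, uRv, vRv, vRw, wRw

Satisfiable (open branch found)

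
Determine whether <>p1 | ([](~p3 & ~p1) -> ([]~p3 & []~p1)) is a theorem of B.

Tableau for the negation ~(<>p1 | ([](~p3 & ~p1) -> ([]~p3 & []~p1))):
1. ~(<>p1 | ([](~p3 & ~p1) -> ([]~p3 & []~p1))), 0
2. ~<>p1, 0   [~|-rule on 1]
3. ~([](~p3 & ~p1) -> ([]~p3 & []~p1)), 0   [~|-rule on 1]
4. [](~p3 & ~p1), 0   [~->-rule on 3]
5. ~([]~p3 & []~p1), 0   [~->-rule on 3]
6. ~p1, 0   [~<>-rule on 2 via 0R0]
7. ~p3 & ~p1, 0   [[]-rule on 4 via 0R0]
8. ~p3, 0   [&-rule on 7]
9. ~[]~p3, 0   [~&-rule on 5 (branches; this branch)]
10. p3, 1   [~[]-rule on 9: fresh world 1, 0R1]
11. ~p1, 1   [~<>-rule on 2 via 0R1]
12. ~p3 & ~p1, 1   [[]-rule on 4 via 0R1]
13. ~p3, 1   [&-rule on 12]
Accessibility: 0R0, 0R1, 1R0, 1R1
Branch closes: p3 and ~p3 both at 1.
Every branch of the negation's tableau closes; the branch above is one of them.

Valid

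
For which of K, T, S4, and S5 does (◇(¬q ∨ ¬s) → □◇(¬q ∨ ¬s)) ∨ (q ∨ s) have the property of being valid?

S5-tableau for the negation ¬((◇(¬q ∨ ¬s) → □◇(¬q ∨ ¬s)) ∨ (q ∨ s)):
1. ¬((◇(¬q ∨ ¬s) → □◇(¬q ∨ ¬s)) ∨ (q ∨ s)), 0
2. ¬(◇(¬q ∨ ¬s) → □◇(¬q ∨ ¬s)), 0
3. ¬(q ∨ s), 0
4. ◇(¬q ∨ ¬s), 0
5. ¬□◇(¬q ∨ ¬s), 0
6. ¬q, 0
7. ¬s, 0
8. ¬q ∨ ¬s, 1
9. ¬s, 1
10. ¬◇(¬q ∨ ¬s), 2
11. ¬(¬q ∨ ¬s), 0
12. q, 0
13. s, 0
Accessibility: 0R0, 0R1, 0R2, 1R0, 1R1, 1R2, 2R0, 2R1, 2R2
Branch closes: q and ¬q both at 0.
Every branch closes (one shown): valid in S5.
S4-tableau for the negation ¬((◇(¬q ∨ ¬s) → □◇(¬q ∨ ¬s)) ∨ (q ∨ s)):
1. ¬((◇(¬q ∨ ¬s) → □◇(¬q ∨ ¬s)) ∨ (q ∨ s)), 0
2. ¬(◇(¬q ∨ ¬s) → □◇(¬q ∨ ¬s)), 0
3. ¬(q ∨ s), 0
4. ◇(¬q ∨ ¬s), 0
5. ¬□◇(¬q ∨ ¬s), 0
6. ¬q, 0
7. ¬s, 0
8. ¬q ∨ ¬s, 1
9. ¬s, 1
10. ¬◇(¬q ∨ ¬s), 2
11. ¬(¬q ∨ ¬s), 2
12. q, 2
13. s, 2
Accessibility: 0R0, 0R1, 0R2, 1R1, 2R2
Complete open branch: countermodel on an S4-frame, so not valid in S4, nor in K, T (the same frame is also a K-frame and a T-frame).

S5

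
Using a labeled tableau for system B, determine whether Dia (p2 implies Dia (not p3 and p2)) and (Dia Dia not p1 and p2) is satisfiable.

Yes, satisfiable

1. Dia (p2 implies Dia (not p3 and p2)) and (Dia Dia not p1 and p2), u
2. Dia (p2 implies Dia (not p3 and p2)), u
3. Dia Dia not p1 and p2, u
4. Dia Dia not p1, u
5. p2, u
6. p2 implies Dia (not p3 and p2), v
7. Dia (not p3 and p2), v
8. Dia not p1, w
9. not p3 and p2, x
10. not p3, x
11. p2, x
12. not p1, y
Accessibility: uRu, uRv, uRw, vRu, vRv, vRx, wRu, wRw, wRy, xRv, xRx, yRw, yRy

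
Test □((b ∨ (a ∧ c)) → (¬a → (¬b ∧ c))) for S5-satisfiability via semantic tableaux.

1. □((b ∨ (a ∧ c)) → (¬a → (¬b ∧ c))), 0
2. (b ∨ (a ∧ c)) → (¬a → (¬b ∧ c)), 0
3. ¬a → (¬b ∧ c), 0
4. ¬b ∧ c, 0
5. ¬b, 0
6. c, 0
Accessibility: 0R0

Yes, satisfiable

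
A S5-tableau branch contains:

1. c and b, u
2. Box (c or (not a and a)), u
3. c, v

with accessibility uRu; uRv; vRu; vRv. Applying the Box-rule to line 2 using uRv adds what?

c or (not a and a), v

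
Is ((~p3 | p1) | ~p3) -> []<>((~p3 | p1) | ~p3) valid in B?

Valid in B

Tableau for the negation ~(((~p3 | p1) | ~p3) -> []<>((~p3 | p1) | ~p3)):
1. ~(((~p3 | p1) | ~p3) -> []<>((~p3 | p1) | ~p3)), u
2. (~p3 | p1) | ~p3, u   [~->-rule on 1]
3. ~[]<>((~p3 | p1) | ~p3), u   [~->-rule on 1]
4. ~p3 | p1, u   [|-rule on 2 (branches; this branch)]
5. p1, u   [|-rule on 4 (branches; this branch)]
6. ~<>((~p3 | p1) | ~p3), v   [~[]-rule on 3: fresh world v, uRv]
7. ~((~p3 | p1) | ~p3), u   [~<>-rule on 6 via vRu]
8. ~(~p3 | p1), u   [~|-rule on 7]
9. p3, u   [~|-rule on 7]
10. ~p1, u   [~|-rule on 8]
Accessibility: uRu, uRv, vRu, vRv
Branch closes: p1 and ~p1 both at u.
Every branch of the negation's tableau closes; the branch above is one of them.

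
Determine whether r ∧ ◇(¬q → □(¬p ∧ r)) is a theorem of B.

Tableau for the negation ¬(r ∧ ◇(¬q → □(¬p ∧ r))):
1. ¬(r ∧ ◇(¬q → □(¬p ∧ r))), w0
2. ¬◇(¬q → □(¬p ∧ r)), w0
3. ¬(¬q → □(¬p ∧ r)), w0
4. ¬q, w0
5. ¬□(¬p ∧ r), w0
6. ¬(¬p ∧ r), w1
7. ¬(¬q → □(¬p ∧ r)), w1
8. ¬q, w1
9. ¬□(¬p ∧ r), w1
10. ¬r, w1
11. ¬(¬p ∧ r), w2
12. ¬r, w2
Accessibility: w0Rw0, w0Rw1, w1Rw0, w1Rw1, w1Rw2, w2Rw1, w2Rw2
The negation has an open branch (countermodel exists).

Invalid (countermodel exists)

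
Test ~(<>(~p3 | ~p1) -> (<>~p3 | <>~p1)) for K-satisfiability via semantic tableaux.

Unsatisfiable

1. ~(<>(~p3 | ~p1) -> (<>~p3 | <>~p1)), u
2. <>(~p3 | ~p1), u   [~->-rule on 1]
3. ~(<>~p3 | <>~p1), u   [~->-rule on 1]
4. ~<>~p3, u   [~|-rule on 3]
5. ~<>~p1, u   [~|-rule on 3]
6. ~p3 | ~p1, v   [<>-rule on 2: fresh world v, uRv]
7. p3, v   [~<>-rule on 4 via uRv]
8. p1, v   [~<>-rule on 5 via uRv]
9. ~p1, v   [|-rule on 6 (branches; this branch)]
Accessibility: uRv
Branch closes: p1 and ~p1 both at v.
All branches of the tableau close; one closing branch shown above.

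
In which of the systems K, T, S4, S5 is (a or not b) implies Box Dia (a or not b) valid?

S5

S5-tableau for the negation not ((a or not b) implies Box Dia (a or not b)):
1. not ((a or not b) implies Box Dia (a or not b)), w0
2. a or not b, w0
3. not Box Dia (a or not b), w0
4. not b, w0
5. not Dia (a or not b), w1
6. not (a or not b), w0
7. not a, w0
8. b, w0
Accessibility: w0Rw0, w0Rw1, w1Rw0, w1Rw1
Branch closes: b and not b both at w0.
Every branch closes (one shown): valid in S5.
S4-tableau for the negation not ((a or not b) implies Box Dia (a or not b)):
1. not ((a or not b) implies Box Dia (a or not b)), w0
2. a or not b, w0
3. not Box Dia (a or not b), w0
4. not b, w0
5. not Dia (a or not b), w1
6. not (a or not b), w1
7. not a, w1
8. b, w1
Accessibility: w0Rw0, w0Rw1, w1Rw1
Complete open branch: countermodel on an S4-frame, so not valid in S4, nor in K, T (the same frame is also a K-frame and a T-frame).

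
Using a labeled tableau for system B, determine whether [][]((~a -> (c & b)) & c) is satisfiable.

1. [][]((~a -> (c & b)) & c), 0
2. []((~a -> (c & b)) & c), 0   [[]-rule on 1 via 0R0]
3. (~a -> (c & b)) & c, 0   [[]-rule on 2 via 0R0]
4. ~a -> (c & b), 0   [&-rule on 3]
5. c, 0   [&-rule on 3]
6. c & b, 0   [->-rule on 4 (branches; this branch)]
7. b, 0   [&-rule on 6]
Accessibility: 0R0

Yes, satisfiable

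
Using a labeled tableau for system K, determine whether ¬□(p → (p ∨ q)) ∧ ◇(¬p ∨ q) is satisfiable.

Unsatisfiable

1. ¬□(p → (p ∨ q)) ∧ ◇(¬p ∨ q), 0
2. ¬□(p → (p ∨ q)), 0   [∧-rule on 1]
3. ◇(¬p ∨ q), 0   [∧-rule on 1]
4. ¬(p → (p ∨ q)), 1   [¬□-rule on 2: fresh world 1, 0R1]
5. p, 1   [¬→-rule on 4]
6. ¬(p ∨ q), 1   [¬→-rule on 4]
7. ¬p, 1   [¬∨-rule on 6]
8. ¬q, 1   [¬∨-rule on 6]
Accessibility: 0R1
Branch closes: p and ¬p both at 1.
Every branch closes; the branch above is one of them.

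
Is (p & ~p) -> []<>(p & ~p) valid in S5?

Valid in S5

Tableau for the negation ~((p & ~p) -> []<>(p & ~p)):
1. ~((p & ~p) -> []<>(p & ~p)), 0
2. p & ~p, 0
3. ~[]<>(p & ~p), 0
4. p, 0
5. ~p, 0
Accessibility: 0R0
Branch closes: p and ~p both at 0.
All branches of the negation close; one closing branch shown above.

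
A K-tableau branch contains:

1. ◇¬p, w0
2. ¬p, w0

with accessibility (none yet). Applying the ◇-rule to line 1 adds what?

a fresh world w1 with w0Rw1, and ¬p at w1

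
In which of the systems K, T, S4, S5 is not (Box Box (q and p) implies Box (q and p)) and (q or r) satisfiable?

K

T-tableau for the formula:
1. not (Box Box (q and p) implies Box (q and p)) and (q or r), u
2. not (Box Box (q and p) implies Box (q and p)), u
3. q or r, u
4. Box Box (q and p), u
5. not Box (q and p), u
6. Box (q and p), u
7. q and p, u
8. q, u
9. p, u
10. r, u
11. not (q and p), v
12. Box (q and p), v
13. q and p, v
14. q, v
15. p, v
16. not p, v
Accessibility: uRu, uRv, vRv
Branch closes: p and not p both at v.
Every branch closes (one shown): unsatisfiable in T, hence also in S4, S5 (every S4/S5-frame is a T-frame).
K-tableau for the formula:
1. not (Box Box (q and p) implies Box (q and p)) and (q or r), u
2. not (Box Box (q and p) implies Box (q and p)), u
3. q or r, u
4. Box Box (q and p), u
5. not Box (q and p), u
6. r, u
7. not (q and p), v
8. Box (q and p), v
9. not p, v
Accessibility: uRv
Complete open branch: satisfiable in K.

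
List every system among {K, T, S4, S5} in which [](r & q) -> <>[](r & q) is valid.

T, S4, S5

T-tableau for the negation ~([](r & q) -> <>[](r & q)):
1. ~([](r & q) -> <>[](r & q)), 0
2. [](r & q), 0
3. ~<>[](r & q), 0
4. r & q, 0
5. r, 0
6. q, 0
7. ~[](r & q), 0
8. ~(r & q), 1
9. r & q, 1
10. r, 1
11. q, 1
12. ~[](r & q), 1
13. ~q, 1
Accessibility: 0R0, 0R1, 1R1
Branch closes: q and ~q both at 1.
Every branch closes (one shown): valid in T, hence also in S4, S5 (every theorem of T is a theorem of S4 and S5).
K-tableau for the negation ~([](r & q) -> <>[](r & q)):
1. ~([](r & q) -> <>[](r & q)), 0
2. [](r & q), 0
3. ~<>[](r & q), 0
Complete open branch: countermodel on a K-frame, so not valid in K.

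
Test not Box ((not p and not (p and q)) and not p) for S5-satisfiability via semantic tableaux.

1. not Box ((not p and not (p and q)) and not p), 0
2. not ((not p and not (p and q)) and not p), 1   [neg-Box-rule on 1: fresh world 1, 0R1]
3. p, 1   [neg-and-rule on 2 (branches; this branch)]
Accessibility: 0R0, 0R1, 1R0, 1R1

Yes, satisfiable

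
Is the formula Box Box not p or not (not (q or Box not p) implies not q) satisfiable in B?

Satisfiable (open branch found)

1. Box Box not p or not (not (q or Box not p) implies not q), u
2. Box Box not p, u
3. Box not p, u
4. not p, u
Accessibility: uRu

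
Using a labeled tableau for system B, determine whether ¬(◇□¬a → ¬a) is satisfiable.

Unsatisfiable (every branch closes)

1. ¬(◇□¬a → ¬a), 0
2. ◇□¬a, 0
3. a, 0
4. □¬a, 1
5. ¬a, 0
Accessibility: 0R0, 0R1, 1R0, 1R1
Branch closes: a and ¬a both at 0.
Every branch closes; the branch above is one of them.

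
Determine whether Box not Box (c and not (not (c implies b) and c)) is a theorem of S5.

No, not valid

Tableau for the negation not Box not Box (c and not (not (c implies b) and c)):
1. not Box not Box (c and not (not (c implies b) and c)), w0
2. Box (c and not (not (c implies b) and c)), w1
3. c and not (not (c implies b) and c), w0
4. c, w0
5. not (not (c implies b) and c), w0
6. c and not (not (c implies b) and c), w1
7. c, w1
8. not (not (c implies b) and c), w1
9. c implies b, w0
10. c implies b, w1
11. b, w0
12. b, w1
Accessibility: w0Rw0, w0Rw1, w1Rw0, w1Rw1
The negation has an open branch (countermodel exists).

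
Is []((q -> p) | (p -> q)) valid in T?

Tableau for the negation ~[]((q -> p) | (p -> q)):
1. ~[]((q -> p) | (p -> q)), 0
2. ~((q -> p) | (p -> q)), 1
3. ~(q -> p), 1
4. ~(p -> q), 1
5. q, 1
6. ~p, 1
7. p, 1
8. ~q, 1
Accessibility: 0R0, 0R1, 1R1
Branch closes: p and ~p both at 1.
All branches of the negation close; one closing branch shown above.

Valid in T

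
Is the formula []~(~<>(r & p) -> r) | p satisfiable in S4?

1. []~(~<>(r & p) -> r) | p, u
2. p, u   [|-rule on 1 (branches; this branch)]
Accessibility: uRu

Satisfiable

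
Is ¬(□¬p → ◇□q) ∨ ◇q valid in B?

Tableau for the negation ¬(¬(□¬p → ◇□q) ∨ ◇q):
1. ¬(¬(□¬p → ◇□q) ∨ ◇q), u
2. □¬p → ◇□q, u
3. ¬◇q, u
4. ¬q, u
5. ¬□¬p, u
6. p, v
7. ¬q, v
Accessibility: uRu, uRv, vRu, vRv
The negation has an open branch (countermodel exists).

Invalid (countermodel exists)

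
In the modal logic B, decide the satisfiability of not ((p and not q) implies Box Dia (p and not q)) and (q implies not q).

Unsatisfiable (every branch closes)

1. not ((p and not q) implies Box Dia (p and not q)) and (q implies not q), u
2. not ((p and not q) implies Box Dia (p and not q)), u
3. q implies not q, u
4. p and not q, u
5. not Box Dia (p and not q), u
6. p, u
7. not q, u
8. not Dia (p and not q), v
9. not (p and not q), u
10. not (p and not q), v
11. q, u
Accessibility: uRu, uRv, vRu, vRv
Branch closes: q and not q both at u.
Every branch closes; the branch above is one of them.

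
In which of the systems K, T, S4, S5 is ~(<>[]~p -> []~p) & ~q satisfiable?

S4-tableau for the formula:
1. ~(<>[]~p -> []~p) & ~q, u
2. ~(<>[]~p -> []~p), u
3. ~q, u
4. <>[]~p, u
5. ~[]~p, u
6. []~p, v
7. ~p, v
8. p, w
Accessibility: uRu, uRv, uRw, vRv, wRw
Complete open branch: satisfiable in S4, hence also in K, T (this S4-model is also a K-model and a T-model).
S5-tableau for the formula:
1. ~(<>[]~p -> []~p) & ~q, u
2. ~(<>[]~p -> []~p), u
3. ~q, u
4. <>[]~p, u
5. ~[]~p, u
6. []~p, v
7. ~p, u
8. ~p, v
9. p, w
10. ~p, w
Accessibility: uRu, uRv, uRw, vRu, vRv, vRw, wRu, wRv, wRw
Branch closes: p and ~p both at w.
Every branch closes (one shown): unsatisfiable in S5.

K, T, S4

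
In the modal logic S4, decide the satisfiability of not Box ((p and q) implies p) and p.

Unsatisfiable

1. not Box ((p and q) implies p) and p, u
2. not Box ((p and q) implies p), u
3. p, u
4. not ((p and q) implies p), v
5. p and q, v
6. not p, v
7. p, v
8. q, v
Accessibility: uRu, uRv, vRv
Branch closes: p and not p both at v.
Every branch closes; the branch above is one of them.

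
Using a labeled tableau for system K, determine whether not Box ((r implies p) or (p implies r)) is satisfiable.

1. not Box ((r implies p) or (p implies r)), w0
2. not ((r implies p) or (p implies r)), w1
3. not (r implies p), w1
4. not (p implies r), w1
5. r, w1
6. not p, w1
7. p, w1
8. not r, w1
Accessibility: w0Rw1
Branch closes: p and not p both at w1.
All branches of the tableau close; one closing branch shown above.

No, unsatisfiable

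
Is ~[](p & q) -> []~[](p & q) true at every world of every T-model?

Invalid (countermodel exists)

Tableau for the negation ~(~[](p & q) -> []~[](p & q)):
1. ~(~[](p & q) -> []~[](p & q)), 0
2. ~[](p & q), 0
3. ~[]~[](p & q), 0
4. ~(p & q), 1
5. ~q, 1
6. [](p & q), 2
7. p & q, 2
8. p, 2
9. q, 2
Accessibility: 0R0, 0R1, 0R2, 1R1, 2R2
The negation has an open branch (countermodel exists).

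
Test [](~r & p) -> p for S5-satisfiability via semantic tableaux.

Yes, satisfiable

1. [](~r & p) -> p, 0
2. p, 0   [->-rule on 1 (branches; this branch)]
Accessibility: 0R0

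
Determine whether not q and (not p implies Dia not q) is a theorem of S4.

Tableau for the negation not (not q and (not p implies Dia not q)):
1. not (not q and (not p implies Dia not q)), w0
2. not (not p implies Dia not q), w0
3. not p, w0
4. not Dia not q, w0
5. q, w0
Accessibility: w0Rw0
The negation has an open branch (countermodel exists).

No, not valid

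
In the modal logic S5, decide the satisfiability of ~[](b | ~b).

1. ~[](b | ~b), w0
2. ~(b | ~b), w1
3. ~b, w1
4. b, w1
Accessibility: w0Rw0, w0Rw1, w1Rw0, w1Rw1
Branch closes: b and ~b both at w1.
All branches of the tableau close; one closing branch shown above.

Unsatisfiable (every branch closes)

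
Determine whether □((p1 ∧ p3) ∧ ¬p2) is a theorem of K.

Not valid

Tableau for the negation ¬□((p1 ∧ p3) ∧ ¬p2):
1. ¬□((p1 ∧ p3) ∧ ¬p2), u
2. ¬((p1 ∧ p3) ∧ ¬p2), v
3. p2, v
Accessibility: uRv
The negation has an open branch (countermodel exists).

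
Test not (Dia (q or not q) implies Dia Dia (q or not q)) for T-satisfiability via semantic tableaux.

1. not (Dia (q or not q) implies Dia Dia (q or not q)), w0
2. Dia (q or not q), w0
3. not Dia Dia (q or not q), w0
4. not Dia (q or not q), w0
5. not (q or not q), w0
6. not q, w0
7. q, w0
Accessibility: w0Rw0
Branch closes: q and not q both at w0.
All branches of the tableau close; one closing branch shown above.

No, unsatisfiable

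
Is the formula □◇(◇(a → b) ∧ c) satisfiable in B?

Satisfiable (open branch found)

1. □◇(◇(a → b) ∧ c), u
2. ◇(◇(a → b) ∧ c), u
3. ◇(a → b) ∧ c, v
4. ◇(a → b), v
5. c, v
6. ◇(◇(a → b) ∧ c), v
7. a → b, w
8. b, w
9. ◇(a → b) ∧ c, x
10. ◇(a → b), x
11. c, x
12. a → b, y
13. b, y
Accessibility: uRu, uRv, vRu, vRv, vRw, vRx, wRv, wRw, xRv, xRx, xRy, yRx, yRy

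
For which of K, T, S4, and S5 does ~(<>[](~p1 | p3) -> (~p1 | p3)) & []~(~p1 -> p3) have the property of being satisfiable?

K-tableau for the formula:
1. ~(<>[](~p1 | p3) -> (~p1 | p3)) & []~(~p1 -> p3), 0
2. ~(<>[](~p1 | p3) -> (~p1 | p3)), 0   [&-rule on 1]
3. []~(~p1 -> p3), 0   [&-rule on 1]
4. <>[](~p1 | p3), 0   [~->-rule on 2]
5. ~(~p1 | p3), 0   [~->-rule on 2]
6. p1, 0   [~|-rule on 5]
7. ~p3, 0   [~|-rule on 5]
8. [](~p1 | p3), 1   [<>-rule on 4: fresh world 1, 0R1]
9. ~(~p1 -> p3), 1   [[]-rule on 3 via 0R1]
10. ~p1, 1   [~->-rule on 9]
11. ~p3, 1   [~->-rule on 9]
Accessibility: 0R1
Complete open branch: satisfiable in K.
T-tableau for the formula:
1. ~(<>[](~p1 | p3) -> (~p1 | p3)) & []~(~p1 -> p3), 0
2. ~(<>[](~p1 | p3) -> (~p1 | p3)), 0   [&-rule on 1]
3. []~(~p1 -> p3), 0   [&-rule on 1]
4. <>[](~p1 | p3), 0   [~->-rule on 2]
5. ~(~p1 | p3), 0   [~->-rule on 2]
6. p1, 0   [~|-rule on 5]
7. ~p3, 0   [~|-rule on 5]
8. ~(~p1 -> p3), 0   [[]-rule on 3 via 0R0]
9. ~p1, 0   [~->-rule on 8]
Accessibility: 0R0
Branch closes: p1 and ~p1 both at 0.
Every branch closes (one shown): unsatisfiable in T, hence also in S4, S5 (every S4/S5-frame is a T-frame).

K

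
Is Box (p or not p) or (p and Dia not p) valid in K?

Valid

Tableau for the negation not (Box (p or not p) or (p and Dia not p)):
1. not (Box (p or not p) or (p and Dia not p)), 0
2. not Box (p or not p), 0
3. not (p and Dia not p), 0
4. not Dia not p, 0
5. not (p or not p), 1
6. not p, 1
7. p, 1
Accessibility: 0R1
Branch closes: p and not p both at 1.
All branches of the negation close; one closing branch shown above.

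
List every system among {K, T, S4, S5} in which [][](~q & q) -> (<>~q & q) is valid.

T, S4, S5

T-tableau for the negation ~([][](~q & q) -> (<>~q & q)):
1. ~([][](~q & q) -> (<>~q & q)), u
2. [][](~q & q), u
3. ~(<>~q & q), u
4. [](~q & q), u
5. ~q & q, u
6. ~q, u
7. q, u
Accessibility: uRu
Branch closes: q and ~q both at u.
Every branch closes (one shown): valid in T, hence also in S4, S5 (every theorem of T is a theorem of S4 and S5).
K-tableau for the negation ~([][](~q & q) -> (<>~q & q)):
1. ~([][](~q & q) -> (<>~q & q)), u
2. [][](~q & q), u
3. ~(<>~q & q), u
4. ~q, u
Complete open branch: countermodel on a K-frame, so not valid in K.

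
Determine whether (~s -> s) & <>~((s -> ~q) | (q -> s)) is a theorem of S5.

Invalid (countermodel exists)

Tableau for the negation ~((~s -> s) & <>~((s -> ~q) | (q -> s))):
1. ~((~s -> s) & <>~((s -> ~q) | (q -> s))), 0
2. ~<>~((s -> ~q) | (q -> s)), 0   [~&-rule on 1 (branches; this branch)]
3. (s -> ~q) | (q -> s), 0   [~<>-rule on 2 via 0R0]
4. q -> s, 0   [|-rule on 3 (branches; this branch)]
5. s, 0   [->-rule on 4 (branches; this branch)]
Accessibility: 0R0
The negation has an open branch (countermodel exists).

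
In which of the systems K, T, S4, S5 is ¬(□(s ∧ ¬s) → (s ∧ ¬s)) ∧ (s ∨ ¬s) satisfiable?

K-tableau for the formula:
1. ¬(□(s ∧ ¬s) → (s ∧ ¬s)) ∧ (s ∨ ¬s), w0
2. ¬(□(s ∧ ¬s) → (s ∧ ¬s)), w0   [∧-rule on 1]
3. s ∨ ¬s, w0   [∧-rule on 1]
4. □(s ∧ ¬s), w0   [¬→-rule on 2]
5. ¬(s ∧ ¬s), w0   [¬→-rule on 2]
6. ¬s, w0   [∨-rule on 3 (branches; this branch)]
Complete open branch: satisfiable in K.
T-tableau for the formula:
1. ¬(□(s ∧ ¬s) → (s ∧ ¬s)) ∧ (s ∨ ¬s), w0
2. ¬(□(s ∧ ¬s) → (s ∧ ¬s)), w0   [∧-rule on 1]
3. s ∨ ¬s, w0   [∧-rule on 1]
4. □(s ∧ ¬s), w0   [¬→-rule on 2]
5. ¬(s ∧ ¬s), w0   [¬→-rule on 2]
6. s ∧ ¬s, w0   [□-rule on 4 via w0Rw0]
7. s, w0   [∧-rule on 6]
8. ¬s, w0   [∧-rule on 6]
Accessibility: w0Rw0
Branch closes: s and ¬s both at w0.
Every branch closes (one shown): unsatisfiable in T, hence also in S4, S5 (every S4/S5-frame is a T-frame).

K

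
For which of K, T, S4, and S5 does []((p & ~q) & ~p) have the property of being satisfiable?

K

K-tableau for the formula:
1. []((p & ~q) & ~p), 0
Complete open branch: satisfiable in K.
T-tableau for the formula:
1. []((p & ~q) & ~p), 0
2. (p & ~q) & ~p, 0
3. p & ~q, 0
4. ~p, 0
5. p, 0
6. ~q, 0
Accessibility: 0R0
Branch closes: p and ~p both at 0.
Every branch closes (one shown): unsatisfiable in T, hence also in S4, S5 (every S4/S5-frame is a T-frame).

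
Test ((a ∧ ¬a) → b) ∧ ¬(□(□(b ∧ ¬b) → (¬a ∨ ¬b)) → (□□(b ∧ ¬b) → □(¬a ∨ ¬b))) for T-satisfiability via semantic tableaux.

1. ((a ∧ ¬a) → b) ∧ ¬(□(□(b ∧ ¬b) → (¬a ∨ ¬b)) → (□□(b ∧ ¬b) → □(¬a ∨ ¬b))), 0
2. (a ∧ ¬a) → b, 0
3. ¬(□(□(b ∧ ¬b) → (¬a ∨ ¬b)) → (□□(b ∧ ¬b) → □(¬a ∨ ¬b))), 0
4. □(□(b ∧ ¬b) → (¬a ∨ ¬b)), 0
5. ¬(□□(b ∧ ¬b) → □(¬a ∨ ¬b)), 0
6. □□(b ∧ ¬b), 0
7. ¬□(¬a ∨ ¬b), 0
8. □(b ∧ ¬b) → (¬a ∨ ¬b), 0
9. □(b ∧ ¬b), 0
10. b ∧ ¬b, 0
11. b, 0
12. ¬b, 0
Accessibility: 0R0
Branch closes: b and ¬b both at 0.
All branches of the tableau close; one closing branch shown above.

Unsatisfiable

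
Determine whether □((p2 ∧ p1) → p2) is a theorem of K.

Tableau for the negation ¬□((p2 ∧ p1) → p2):
1. ¬□((p2 ∧ p1) → p2), 0
2. ¬((p2 ∧ p1) → p2), 1   [¬□-rule on 1: fresh world 1, 0R1]
3. p2 ∧ p1, 1   [¬→-rule on 2]
4. ¬p2, 1   [¬→-rule on 2]
5. p2, 1   [∧-rule on 3]
6. p1, 1   [∧-rule on 3]
Accessibility: 0R1
Branch closes: p2 and ¬p2 both at 1.
Every branch of the negation's tableau closes; the branch above is one of them.

Yes, valid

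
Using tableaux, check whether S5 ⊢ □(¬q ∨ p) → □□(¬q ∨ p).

Valid in S5

Tableau for the negation ¬(□(¬q ∨ p) → □□(¬q ∨ p)):
1. ¬(□(¬q ∨ p) → □□(¬q ∨ p)), w0
2. □(¬q ∨ p), w0
3. ¬□□(¬q ∨ p), w0
4. ¬q ∨ p, w0
5. p, w0
6. ¬□(¬q ∨ p), w1
7. ¬q ∨ p, w1
8. p, w1
9. ¬(¬q ∨ p), w2
10. q, w2
11. ¬p, w2
12. ¬q ∨ p, w2
13. p, w2
Accessibility: w0Rw0, w0Rw1, w0Rw2, w1Rw0, w1Rw1, w1Rw2, w2Rw0, w2Rw1, w2Rw2
Branch closes: p and ¬p both at w2.
All branches of the negation close; one closing branch shown above.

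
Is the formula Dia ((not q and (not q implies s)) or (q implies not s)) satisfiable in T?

1. Dia ((not q and (not q implies s)) or (q implies not s)), w0
2. (not q and (not q implies s)) or (q implies not s), w1   [Dia-rule on 1: fresh world w1, w0Rw1]
3. q implies not s, w1   [or-rule on 2 (branches; this branch)]
4. not s, w1   [implies-rule on 3 (branches; this branch)]
Accessibility: w0Rw0, w0Rw1, w1Rw1

Satisfiable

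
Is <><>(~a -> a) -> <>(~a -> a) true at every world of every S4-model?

Valid

Tableau for the negation ~(<><>(~a -> a) -> <>(~a -> a)):
1. ~(<><>(~a -> a) -> <>(~a -> a)), 0
2. <><>(~a -> a), 0
3. ~<>(~a -> a), 0
4. ~(~a -> a), 0
5. ~a, 0
6. <>(~a -> a), 1
7. ~(~a -> a), 1
8. ~a, 1
9. ~a -> a, 2
10. ~(~a -> a), 2
11. ~a, 2
12. a, 2
Accessibility: 0R0, 0R1, 0R2, 1R1, 1R2, 2R2
Branch closes: a and ~a both at 2.
All branches of the negation close; one closing branch shown above.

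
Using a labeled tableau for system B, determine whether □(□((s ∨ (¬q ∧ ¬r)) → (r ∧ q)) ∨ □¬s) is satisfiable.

Yes, satisfiable

1. □(□((s ∨ (¬q ∧ ¬r)) → (r ∧ q)) ∨ □¬s), w0
2. □((s ∨ (¬q ∧ ¬r)) → (r ∧ q)) ∨ □¬s, w0
3. □¬s, w0
4. ¬s, w0
Accessibility: w0Rw0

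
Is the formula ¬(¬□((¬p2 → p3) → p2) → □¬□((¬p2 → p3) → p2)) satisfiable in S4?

Yes, satisfiable

1. ¬(¬□((¬p2 → p3) → p2) → □¬□((¬p2 → p3) → p2)), 0
2. ¬□((¬p2 → p3) → p2), 0
3. ¬□¬□((¬p2 → p3) → p2), 0
4. ¬((¬p2 → p3) → p2), 1
5. ¬p2 → p3, 1
6. ¬p2, 1
7. p3, 1
8. □((¬p2 → p3) → p2), 2
9. (¬p2 → p3) → p2, 2
10. p2, 2
Accessibility: 0R0, 0R1, 0R2, 1R1, 2R2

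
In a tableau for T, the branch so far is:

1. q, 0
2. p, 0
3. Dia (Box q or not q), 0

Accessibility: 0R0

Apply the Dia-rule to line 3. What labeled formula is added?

a fresh world 1 with 0R1, and Box q or not q at 1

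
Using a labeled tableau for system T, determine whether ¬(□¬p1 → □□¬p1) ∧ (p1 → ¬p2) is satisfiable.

Satisfiable (open branch found)

1. ¬(□¬p1 → □□¬p1) ∧ (p1 → ¬p2), u
2. ¬(□¬p1 → □□¬p1), u
3. p1 → ¬p2, u
4. □¬p1, u
5. ¬□□¬p1, u
6. ¬p1, u
7. ¬p2, u
8. ¬□¬p1, v
9. ¬p1, v
10. p1, w
Accessibility: uRu, uRv, vRv, vRw, wRw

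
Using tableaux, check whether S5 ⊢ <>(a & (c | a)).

No, not valid

Tableau for the negation ~<>(a & (c | a)):
1. ~<>(a & (c | a)), 0
2. ~(a & (c | a)), 0   [~<>-rule on 1 via 0R0]
3. ~(c | a), 0   [~&-rule on 2 (branches; this branch)]
4. ~c, 0   [~|-rule on 3]
5. ~a, 0   [~|-rule on 3]
Accessibility: 0R0
The negation has an open branch (countermodel exists).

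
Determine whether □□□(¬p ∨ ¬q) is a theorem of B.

Tableau for the negation ¬□□□(¬p ∨ ¬q):
1. ¬□□□(¬p ∨ ¬q), w0
2. ¬□□(¬p ∨ ¬q), w1
3. ¬□(¬p ∨ ¬q), w2
4. ¬(¬p ∨ ¬q), w3
5. p, w3
6. q, w3
Accessibility: w0Rw0, w0Rw1, w1Rw0, w1Rw1, w1Rw2, w2Rw1, w2Rw2, w2Rw3, w3Rw2, w3Rw3
The negation has an open branch (countermodel exists).

Invalid (countermodel exists)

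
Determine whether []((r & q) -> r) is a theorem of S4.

Tableau for the negation ~[]((r & q) -> r):
1. ~[]((r & q) -> r), 0
2. ~((r & q) -> r), 1
3. r & q, 1
4. ~r, 1
5. r, 1
6. q, 1
Accessibility: 0R0, 0R1, 1R1
Branch closes: r and ~r both at 1.
All branches of the negation close; one closing branch shown above.

Yes, valid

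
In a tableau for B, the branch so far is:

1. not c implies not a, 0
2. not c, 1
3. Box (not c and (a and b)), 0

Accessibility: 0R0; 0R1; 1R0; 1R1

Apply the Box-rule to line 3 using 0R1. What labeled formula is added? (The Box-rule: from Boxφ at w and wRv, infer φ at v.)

not c and (a and b), 1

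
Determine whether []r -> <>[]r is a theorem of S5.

Tableau for the negation ~([]r -> <>[]r):
1. ~([]r -> <>[]r), 0
2. []r, 0   [~->-rule on 1]
3. ~<>[]r, 0   [~->-rule on 1]
4. r, 0   [[]-rule on 2 via 0R0]
5. ~[]r, 0   [~<>-rule on 3 via 0R0]
6. ~r, 1   [~[]-rule on 5: fresh world 1, 0R1]
7. r, 1   [[]-rule on 2 via 0R1]
Accessibility: 0R0, 0R1, 1R0, 1R1
Branch closes: r and ~r both at 1.
Every branch of the negation's tableau closes; the branch above is one of them.

Yes, valid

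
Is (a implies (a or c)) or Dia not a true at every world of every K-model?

Tableau for the negation not ((a implies (a or c)) or Dia not a):
1. not ((a implies (a or c)) or Dia not a), w0
2. not (a implies (a or c)), w0   [neg-or-rule on 1]
3. not Dia not a, w0   [neg-or-rule on 1]
4. a, w0   [neg-implies-rule on 2]
5. not (a or c), w0   [neg-implies-rule on 2]
6. not a, w0   [neg-or-rule on 5]
7. not c, w0   [neg-or-rule on 5]
Branch closes: a and not a both at w0.
All branches of the negation close; one closing branch shown above.

Yes, valid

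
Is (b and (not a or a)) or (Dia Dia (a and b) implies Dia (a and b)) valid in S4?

Tableau for the negation not ((b and (not a or a)) or (Dia Dia (a and b) implies Dia (a and b))):
1. not ((b and (not a or a)) or (Dia Dia (a and b) implies Dia (a and b))), u
2. not (b and (not a or a)), u   [neg-or-rule on 1]
3. not (Dia Dia (a and b) implies Dia (a and b)), u   [neg-or-rule on 1]
4. Dia Dia (a and b), u   [neg-implies-rule on 3]
5. not Dia (a and b), u   [neg-implies-rule on 3]
6. not (a and b), u   [neg-Dia-rule on 5 via uRu]
7. not b, u   [neg-and-rule on 2 (branches; this branch)]
8. Dia (a and b), v   [Dia-rule on 4: fresh world v, uRv]
9. not (a and b), v   [neg-Dia-rule on 5 via uRv]
10. not b, v   [neg-and-rule on 9 (branches; this branch)]
11. a and b, w   [Dia-rule on 8: fresh world w, vRw]
12. a, w   [and-rule on 11]
13. b, w   [and-rule on 11]
14. not (a and b), w   [neg-Dia-rule on 5 via uRw]
15. not b, w   [neg-and-rule on 14 (branches; this branch)]
Accessibility: uRu, uRv, uRw, vRv, vRw, wRw
Branch closes: b and not b both at w.
Every branch of the negation's tableau closes; the branch above is one of them.

Valid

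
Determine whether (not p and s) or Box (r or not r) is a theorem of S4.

Yes, valid

Tableau for the negation not ((not p and s) or Box (r or not r)):
1. not ((not p and s) or Box (r or not r)), w0
2. not (not p and s), w0
3. not Box (r or not r), w0
4. not s, w0
5. not (r or not r), w1
6. not r, w1
7. r, w1
Accessibility: w0Rw0, w0Rw1, w1Rw1
Branch closes: r and not r both at w1.
All branches of the negation close; one closing branch shown above.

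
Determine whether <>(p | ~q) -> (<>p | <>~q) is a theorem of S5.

Tableau for the negation ~(<>(p | ~q) -> (<>p | <>~q)):
1. ~(<>(p | ~q) -> (<>p | <>~q)), w0
2. <>(p | ~q), w0
3. ~(<>p | <>~q), w0
4. ~<>p, w0
5. ~<>~q, w0
6. ~p, w0
7. q, w0
8. p | ~q, w1
9. ~p, w1
10. q, w1
11. ~q, w1
Accessibility: w0Rw0, w0Rw1, w1Rw0, w1Rw1
Branch closes: q and ~q both at w1.
Every branch of the negation's tableau closes; the branch above is one of them.

Valid in S5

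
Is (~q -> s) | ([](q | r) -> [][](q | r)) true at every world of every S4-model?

Valid

Tableau for the negation ~((~q -> s) | ([](q | r) -> [][](q | r))):
1. ~((~q -> s) | ([](q | r) -> [][](q | r))), u
2. ~(~q -> s), u   [~|-rule on 1]
3. ~([](q | r) -> [][](q | r)), u   [~|-rule on 1]
4. ~q, u   [~->-rule on 2]
5. ~s, u   [~->-rule on 2]
6. [](q | r), u   [~->-rule on 3]
7. ~[][](q | r), u   [~->-rule on 3]
8. q | r, u   [[]-rule on 6 via uRu]
9. r, u   [|-rule on 8 (branches; this branch)]
10. ~[](q | r), v   [~[]-rule on 7: fresh world v, uRv]
11. q | r, v   [[]-rule on 6 via uRv]
12. r, v   [|-rule on 11 (branches; this branch)]
13. ~(q | r), w   [~[]-rule on 10: fresh world w, vRw]
14. ~q, w   [~|-rule on 13]
15. ~r, w   [~|-rule on 13]
16. q | r, w   [[]-rule on 6 via uRw]
17. r, w   [|-rule on 16 (branches; this branch)]
Accessibility: uRu, uRv, uRw, vRv, vRw, wRw
Branch closes: r and ~r both at w.
Every branch of the negation's tableau closes; the branch above is one of them.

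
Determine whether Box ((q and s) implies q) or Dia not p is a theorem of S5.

Valid

Tableau for the negation not (Box ((q and s) implies q) or Dia not p):
1. not (Box ((q and s) implies q) or Dia not p), 0
2. not Box ((q and s) implies q), 0
3. not Dia not p, 0
4. p, 0
5. not ((q and s) implies q), 1
6. q and s, 1
7. not q, 1
8. q, 1
9. s, 1
Accessibility: 0R0, 0R1, 1R0, 1R1
Branch closes: q and not q both at 1.
Every branch of the negation's tableau closes; the branch above is one of them.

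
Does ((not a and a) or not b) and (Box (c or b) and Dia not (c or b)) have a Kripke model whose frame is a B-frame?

1. ((not a and a) or not b) and (Box (c or b) and Dia not (c or b)), u
2. (not a and a) or not b, u
3. Box (c or b) and Dia not (c or b), u
4. Box (c or b), u
5. Dia not (c or b), u
6. c or b, u
7. not b, u
8. c, u
9. not (c or b), v
10. not c, v
11. not b, v
12. c or b, v
13. b, v
Accessibility: uRu, uRv, vRu, vRv
Branch closes: b and not b both at v.
(One branch shown.) All branches close.

Unsatisfiable (every branch closes)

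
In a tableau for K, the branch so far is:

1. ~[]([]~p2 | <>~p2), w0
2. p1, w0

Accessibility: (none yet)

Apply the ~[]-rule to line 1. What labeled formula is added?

a fresh world w1 with w0Rw1, and ~([]~p2 | <>~p2) at w1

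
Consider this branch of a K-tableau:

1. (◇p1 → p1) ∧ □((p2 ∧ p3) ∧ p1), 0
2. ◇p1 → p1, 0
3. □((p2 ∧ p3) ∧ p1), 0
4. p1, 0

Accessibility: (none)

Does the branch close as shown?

There is no literal clash: for every atom and world, at most one sign appears.

Not closed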